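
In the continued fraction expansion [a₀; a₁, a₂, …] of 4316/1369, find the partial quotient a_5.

2

4316 ÷ 1369 → quotient 3, remainder 209
1369 ÷ 209 → quotient 6, remainder 115
209 ÷ 115 → quotient 1, remainder 94
115 ÷ 94 → quotient 1, remainder 21
94 ÷ 21 → quotient 4, remainder 10
21 ÷ 10 → quotient 2, remainder 1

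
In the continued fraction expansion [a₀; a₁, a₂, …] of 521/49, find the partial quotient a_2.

Apply division with remainder until the remainder is 0:
521 ÷ 49 → quotient 10, remainder 31
49 ÷ 31 → quotient 1, remainder 18
31 ÷ 18 → quotient 1, remainder 13

1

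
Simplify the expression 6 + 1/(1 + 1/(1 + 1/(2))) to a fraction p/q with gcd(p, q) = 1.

Starting at the tail and folding back:
Start with 2.
1 + 1/(2/1) = 1 + 1/2 = 3/2
1 + 1/(3/2) = 1 + 2/3 = 5/3
6 + 1/(5/3) = 6 + 3/5 = 33/5

33/5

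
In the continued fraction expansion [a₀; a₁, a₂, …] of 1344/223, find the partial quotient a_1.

Apply division with remainder until the remainder is 0:
1344 ÷ 223 → quotient 6, remainder 6
223 ÷ 6 → quotient 37, remainder 1

37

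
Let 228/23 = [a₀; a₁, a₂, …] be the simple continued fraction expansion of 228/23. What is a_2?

10

⌊228/23⌋ = 9, remainder 21
⌊23/21⌋ = 1, remainder 2
⌊21/2⌋ = 10, remainder 1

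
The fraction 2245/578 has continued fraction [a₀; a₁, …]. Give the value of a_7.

8

Repeatedly divide and take the remainder:
2245 ÷ 578 → quotient 3, remainder 511
578 ÷ 511 → quotient 1, remainder 67
511 ÷ 67 → quotient 7, remainder 42
67 ÷ 42 → quotient 1, remainder 25
42 ÷ 25 → quotient 1, remainder 17
25 ÷ 17 → quotient 1, remainder 8
17 ÷ 8 → quotient 2, remainder 1
8 ÷ 1 → quotient 8, remainder 0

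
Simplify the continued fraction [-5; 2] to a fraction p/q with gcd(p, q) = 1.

Use the convergent recurrence hₖ = aₖ·hₖ₋₁ + hₖ₋₂ (and likewise for the denominators kₖ):
a_0 = -5: -5/1
a_1 = 2: -9/2

-9/2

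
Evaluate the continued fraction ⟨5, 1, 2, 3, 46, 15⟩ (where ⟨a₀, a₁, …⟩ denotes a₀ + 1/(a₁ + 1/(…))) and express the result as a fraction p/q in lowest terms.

39642/6955

Start with 15.
46 + 1/(15/1) = 46 + 1/15 = 691/15
3 + 1/(691/15) = 3 + 15/691 = 2088/691
2 + 1/(2088/691) = 2 + 691/2088 = 4867/2088
1 + 1/(4867/2088) = 1 + 2088/4867 = 6955/4867
5 + 1/(6955/4867) = 5 + 4867/6955 = 39642/6955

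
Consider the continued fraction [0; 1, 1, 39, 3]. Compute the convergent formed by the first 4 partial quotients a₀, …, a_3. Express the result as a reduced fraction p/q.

40/79

Use the convergent recurrence hₖ = aₖ·hₖ₋₁ + hₖ₋₂ (and likewise for the denominators kₖ):
a_0 = 0: 0/1
a_1 = 1: 1/1
a_2 = 1: 1/2
a_3 = 39: 40/79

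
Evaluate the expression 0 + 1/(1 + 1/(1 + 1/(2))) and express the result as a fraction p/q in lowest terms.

a_0 = 0: 0/1
a_1 = 1: 1/1
a_2 = 1: 1/2
a_3 = 2: 3/5

3/5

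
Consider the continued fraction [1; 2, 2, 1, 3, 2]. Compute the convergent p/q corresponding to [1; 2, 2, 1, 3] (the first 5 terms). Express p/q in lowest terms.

37/26

Start with 3.
1 + 1/(3/1) = 1 + 1/3 = 4/3
2 + 1/(4/3) = 2 + 3/4 = 11/4
2 + 1/(11/4) = 2 + 4/11 = 26/11
1 + 1/(26/11) = 1 + 11/26 = 37/26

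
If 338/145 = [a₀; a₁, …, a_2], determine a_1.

3

Apply division with remainder until the remainder is 0:
⌊338/145⌋ = 2, remainder 48
⌊145/48⌋ = 3, remainder 1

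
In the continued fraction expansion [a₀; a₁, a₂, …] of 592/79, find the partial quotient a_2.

39

Run the Euclidean algorithm, recording each quotient:
592 ÷ 79 → quotient 7, remainder 39
79 ÷ 39 → quotient 2, remainder 1
39 ÷ 1 → quotient 39, remainder 0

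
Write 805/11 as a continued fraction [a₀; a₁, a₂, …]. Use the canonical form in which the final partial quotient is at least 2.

[73; 5, 2]

805 ÷ 11 → quotient 73, remainder 2
11 ÷ 2 → quotient 5, remainder 1
2 ÷ 1 → quotient 2, remainder 0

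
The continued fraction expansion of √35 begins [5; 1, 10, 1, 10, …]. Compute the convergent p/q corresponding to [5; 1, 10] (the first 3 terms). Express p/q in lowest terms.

65/11

a_0 = 5: 5/1
a_1 = 1: 6/1
a_2 = 10: 65/11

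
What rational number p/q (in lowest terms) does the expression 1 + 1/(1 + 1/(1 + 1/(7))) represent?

23/15

Work from the innermost term outward:
Start with 7.
1 + 1/(7/1) = 1 + 1/7 = 8/7
1 + 1/(8/7) = 1 + 7/8 = 15/8
1 + 1/(15/8) = 1 + 8/15 = 23/15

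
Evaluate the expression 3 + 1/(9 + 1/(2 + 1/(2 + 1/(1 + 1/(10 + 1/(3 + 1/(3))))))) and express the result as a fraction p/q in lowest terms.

22575/7268

Collapse the nested fraction from the inside out:
Start with 3.
3 + 1/(3/1) = 3 + 1/3 = 10/3
10 + 1/(10/3) = 10 + 3/10 = 103/10
1 + 1/(103/10) = 1 + 10/103 = 113/103
2 + 1/(113/103) = 2 + 103/113 = 329/113
2 + 1/(329/113) = 2 + 113/329 = 771/329
9 + 1/(771/329) = 9 + 329/771 = 7268/771
3 + 1/(7268/771) = 3 + 771/7268 = 22575/7268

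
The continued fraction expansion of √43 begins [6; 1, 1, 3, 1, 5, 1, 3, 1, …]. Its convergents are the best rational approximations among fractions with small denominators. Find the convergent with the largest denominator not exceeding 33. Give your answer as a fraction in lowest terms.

List convergents until the denominator exceeds the bound:
a_0 = 6: 6/1  (≤ bound)
a_1 = 1: 7/1  (≤ bound)
a_2 = 1: 13/2  (≤ bound)
a_3 = 3: 46/7  (≤ bound)
a_4 = 1: 59/9  (≤ bound)
a_5 = 5: 341/52  (> 33, stop)

59/9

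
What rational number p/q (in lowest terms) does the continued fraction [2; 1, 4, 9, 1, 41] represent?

5992/2137

Collapse the nested fraction from the inside out:
Start with 41.
1 + 1/(41/1) = 1 + 1/41 = 42/41
9 + 1/(42/41) = 9 + 41/42 = 419/42
4 + 1/(419/42) = 4 + 42/419 = 1718/419
1 + 1/(1718/419) = 1 + 419/1718 = 2137/1718
2 + 1/(2137/1718) = 2 + 1718/2137 = 5992/2137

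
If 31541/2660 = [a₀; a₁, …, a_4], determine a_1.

1

Run the Euclidean algorithm, recording each quotient:
31541 ÷ 2660 → quotient 11, remainder 2281
2660 ÷ 2281 → quotient 1, remainder 379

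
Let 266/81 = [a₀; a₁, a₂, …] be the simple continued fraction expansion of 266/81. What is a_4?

⌊266/81⌋ = 3, remainder 23
⌊81/23⌋ = 3, remainder 12
⌊23/12⌋ = 1, remainder 11
⌊12/11⌋ = 1, remainder 1
⌊11/1⌋ = 11, remainder 0

11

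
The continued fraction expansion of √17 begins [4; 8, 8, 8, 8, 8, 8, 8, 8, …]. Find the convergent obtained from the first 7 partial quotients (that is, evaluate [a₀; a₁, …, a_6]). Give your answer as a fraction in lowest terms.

1166876/283009

Work from the innermost term outward:
Start with 8.
8 + 1/(8/1) = 8 + 1/8 = 65/8
8 + 1/(65/8) = 8 + 8/65 = 528/65
8 + 1/(528/65) = 8 + 65/528 = 4289/528
8 + 1/(4289/528) = 8 + 528/4289 = 34840/4289
8 + 1/(34840/4289) = 8 + 4289/34840 = 283009/34840
4 + 1/(283009/34840) = 4 + 34840/283009 = 1166876/283009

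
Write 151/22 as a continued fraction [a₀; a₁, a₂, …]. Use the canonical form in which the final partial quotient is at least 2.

⌊151/22⌋ = 6, remainder 19
⌊22/19⌋ = 1, remainder 3
⌊19/3⌋ = 6, remainder 1
⌊3/1⌋ = 3, remainder 0

[6; 1, 6, 3]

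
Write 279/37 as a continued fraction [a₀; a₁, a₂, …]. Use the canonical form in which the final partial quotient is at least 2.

279 ÷ 37 → quotient 7, remainder 20
37 ÷ 20 → quotient 1, remainder 17
20 ÷ 17 → quotient 1, remainder 3
17 ÷ 3 → quotient 5, remainder 2
3 ÷ 2 → quotient 1, remainder 1
2 ÷ 1 → quotient 2, remainder 0

[7; 1, 1, 5, 1, 2]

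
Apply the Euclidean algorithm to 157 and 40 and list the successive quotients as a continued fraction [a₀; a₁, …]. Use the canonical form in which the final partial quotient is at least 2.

[3; 1, 12, 3]

Apply division with remainder until the remainder is 0:
⌊157/40⌋ = 3, remainder 37
⌊40/37⌋ = 1, remainder 3
⌊37/3⌋ = 12, remainder 1
⌊3/1⌋ = 3, remainder 0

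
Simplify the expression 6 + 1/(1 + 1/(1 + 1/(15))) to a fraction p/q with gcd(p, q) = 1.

Start with 15.
1 + 1/(15/1) = 1 + 1/15 = 16/15
1 + 1/(16/15) = 1 + 15/16 = 31/16
6 + 1/(31/16) = 6 + 16/31 = 202/31

202/31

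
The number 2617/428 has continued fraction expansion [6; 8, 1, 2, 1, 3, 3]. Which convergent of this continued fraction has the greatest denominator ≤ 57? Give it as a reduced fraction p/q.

214/35

List convergents until the denominator exceeds the bound:
a_0 = 6: 6/1  (≤ bound)
a_1 = 8: 49/8  (≤ bound)
a_2 = 1: 55/9  (≤ bound)
a_3 = 2: 159/26  (≤ bound)
a_4 = 1: 214/35  (≤ bound)
a_5 = 3: 801/131  (> 57, stop)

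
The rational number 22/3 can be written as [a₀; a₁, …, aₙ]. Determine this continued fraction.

[7; 3]

22 = 7·3 + 1, so a_0 = 7
3 = 3·1 + 0, so a_1 = 3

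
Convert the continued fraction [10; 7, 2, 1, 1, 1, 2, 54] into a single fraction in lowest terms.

85432/8429

Start with 54.
2 + 1/(54/1) = 2 + 1/54 = 109/54
1 + 1/(109/54) = 1 + 54/109 = 163/109
1 + 1/(163/109) = 1 + 109/163 = 272/163
1 + 1/(272/163) = 1 + 163/272 = 435/272
2 + 1/(435/272) = 2 + 272/435 = 1142/435
7 + 1/(1142/435) = 7 + 435/1142 = 8429/1142
10 + 1/(8429/1142) = 10 + 1142/8429 = 85432/8429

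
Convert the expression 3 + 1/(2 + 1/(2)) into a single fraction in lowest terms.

17/5

a_0 = 3: 3/1
a_1 = 2: 7/2
a_2 = 2: 17/5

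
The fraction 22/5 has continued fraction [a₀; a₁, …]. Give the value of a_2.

⌊22/5⌋ = 4, remainder 2
⌊5/2⌋ = 2, remainder 1
⌊2/1⌋ = 2, remainder 0

2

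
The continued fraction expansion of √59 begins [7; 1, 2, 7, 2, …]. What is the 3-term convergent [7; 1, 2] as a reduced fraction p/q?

Start with 2.
1 + 1/(2/1) = 1 + 1/2 = 3/2
7 + 1/(3/2) = 7 + 2/3 = 23/3

23/3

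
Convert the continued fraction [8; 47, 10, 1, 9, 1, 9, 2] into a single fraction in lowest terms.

Use the convergent recurrence hₖ = aₖ·hₖ₋₁ + hₖ₋₂ (and likewise for the denominators kₖ):
a_0 = 8: 8/1
a_1 = 47: 377/47
a_2 = 10: 3778/471
a_3 = 1: 4155/518
a_4 = 9: 41173/5133
a_5 = 1: 45328/5651
a_6 = 9: 449125/55992
a_7 = 2: 943578/117635

943578/117635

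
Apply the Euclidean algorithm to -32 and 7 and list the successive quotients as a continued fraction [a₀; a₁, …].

[-5; 2, 3]

-32 = -5·7 + 3, so a_0 = -5
7 = 2·3 + 1, so a_1 = 2
3 = 3·1 + 0, so a_2 = 3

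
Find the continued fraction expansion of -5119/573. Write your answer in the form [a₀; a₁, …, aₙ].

[-9; 15, 12, 1, 2]

Repeatedly divide and take the remainder:
-5119 ÷ 573 → quotient -9, remainder 38
573 ÷ 38 → quotient 15, remainder 3
38 ÷ 3 → quotient 12, remainder 2
3 ÷ 2 → quotient 1, remainder 1
2 ÷ 1 → quotient 2, remainder 0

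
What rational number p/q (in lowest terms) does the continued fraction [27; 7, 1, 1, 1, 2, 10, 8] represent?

Build up convergents one term at a time:
a_0 = 27: 27/1
a_1 = 7: 190/7
a_2 = 1: 217/8
a_3 = 1: 407/15
a_4 = 1: 624/23
a_5 = 2: 1655/61
a_6 = 10: 17174/633
a_7 = 8: 139047/5125

139047/5125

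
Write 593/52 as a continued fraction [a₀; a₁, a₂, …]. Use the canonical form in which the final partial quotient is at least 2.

[11; 2, 2, 10]

593 ÷ 52 → quotient 11, remainder 21
52 ÷ 21 → quotient 2, remainder 10
21 ÷ 10 → quotient 2, remainder 1
10 ÷ 1 → quotient 10, remainder 0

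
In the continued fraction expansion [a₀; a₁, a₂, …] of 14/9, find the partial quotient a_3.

Repeatedly divide and take the remainder:
⌊14/9⌋ = 1, remainder 5
⌊9/5⌋ = 1, remainder 4
⌊5/4⌋ = 1, remainder 1
⌊4/1⌋ = 4, remainder 0

4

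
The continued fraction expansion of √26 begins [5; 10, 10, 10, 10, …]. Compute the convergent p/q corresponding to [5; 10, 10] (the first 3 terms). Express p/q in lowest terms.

515/101

Start with 10.
10 + 1/(10/1) = 10 + 1/10 = 101/10
5 + 1/(101/10) = 5 + 10/101 = 515/101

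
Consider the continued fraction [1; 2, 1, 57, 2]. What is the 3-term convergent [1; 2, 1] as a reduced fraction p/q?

a_0 = 1: 1/1
a_1 = 2: 3/2
a_2 = 1: 4/3

4/3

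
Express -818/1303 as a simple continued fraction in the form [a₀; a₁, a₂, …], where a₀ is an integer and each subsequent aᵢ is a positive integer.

-818 ÷ 1303 → quotient -1, remainder 485
1303 ÷ 485 → quotient 2, remainder 333
485 ÷ 333 → quotient 1, remainder 152
333 ÷ 152 → quotient 2, remainder 29
152 ÷ 29 → quotient 5, remainder 7
29 ÷ 7 → quotient 4, remainder 1
7 ÷ 1 → quotient 7, remainder 0

[-1; 2, 1, 2, 5, 4, 7]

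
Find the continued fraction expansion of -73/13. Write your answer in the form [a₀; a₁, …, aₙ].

[-6; 2, 1, 1, 2]

Run the Euclidean algorithm, recording each quotient:
⌊-73/13⌋ = -6, remainder 5
⌊13/5⌋ = 2, remainder 3
⌊5/3⌋ = 1, remainder 2
⌊3/2⌋ = 1, remainder 1
⌊2/1⌋ = 2, remainder 0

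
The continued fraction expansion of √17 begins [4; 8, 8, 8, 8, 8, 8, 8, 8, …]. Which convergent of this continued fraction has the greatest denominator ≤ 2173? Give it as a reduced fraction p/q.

2177/528

List convergents until the denominator exceeds the bound:
a_0 = 4: 4/1  (≤ bound)
a_1 = 8: 33/8  (≤ bound)
a_2 = 8: 268/65  (≤ bound)
a_3 = 8: 2177/528  (≤ bound)
a_4 = 8: 17684/4289  (> 2173, stop)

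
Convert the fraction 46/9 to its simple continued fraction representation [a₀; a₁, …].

Apply division with remainder until the remainder is 0:
⌊46/9⌋ = 5, remainder 1
⌊9/1⌋ = 9, remainder 0

[5; 9]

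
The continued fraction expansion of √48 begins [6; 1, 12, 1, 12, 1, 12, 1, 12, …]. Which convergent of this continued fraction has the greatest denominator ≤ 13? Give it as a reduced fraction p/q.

90/13

List convergents until the denominator exceeds the bound:
a_0 = 6: 6/1  (≤ bound)
a_1 = 1: 7/1  (≤ bound)
a_2 = 12: 90/13  (≤ bound)
a_3 = 1: 97/14  (> 13, stop)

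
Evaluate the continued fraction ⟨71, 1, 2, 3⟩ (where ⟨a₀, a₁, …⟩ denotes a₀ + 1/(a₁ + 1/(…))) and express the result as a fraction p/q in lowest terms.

Compute successive convergents:
a_0 = 71: 71/1
a_1 = 1: 72/1
a_2 = 2: 215/3
a_3 = 3: 717/10

717/10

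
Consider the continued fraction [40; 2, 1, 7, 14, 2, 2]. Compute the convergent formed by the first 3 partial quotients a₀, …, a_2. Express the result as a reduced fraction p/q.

Start with 1.
2 + 1/(1/1) = 2 + 1/1 = 3/1
40 + 1/(3/1) = 40 + 1/3 = 121/3

121/3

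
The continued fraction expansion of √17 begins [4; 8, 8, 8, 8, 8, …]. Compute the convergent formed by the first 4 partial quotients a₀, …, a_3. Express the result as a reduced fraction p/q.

Start with 8.
8 + 1/(8/1) = 8 + 1/8 = 65/8
8 + 1/(65/8) = 8 + 8/65 = 528/65
4 + 1/(528/65) = 4 + 65/528 = 2177/528

2177/528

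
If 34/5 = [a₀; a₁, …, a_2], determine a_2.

Apply division with remainder until the remainder is 0:
⌊34/5⌋ = 6, remainder 4
⌊5/4⌋ = 1, remainder 1
⌊4/1⌋ = 4, remainder 0

4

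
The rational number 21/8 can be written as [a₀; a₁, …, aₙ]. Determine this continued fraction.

Apply division with remainder until the remainder is 0:
21 = 2·8 + 5, so a_0 = 2
8 = 1·5 + 3, so a_1 = 1
5 = 1·3 + 2, so a_2 = 1
3 = 1·2 + 1, so a_3 = 1
2 = 2·1 + 0, so a_4 = 2

[2; 1, 1, 1, 2]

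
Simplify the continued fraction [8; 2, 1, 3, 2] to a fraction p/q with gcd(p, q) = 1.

Build up convergents one term at a time:
a_0 = 8: 8/1
a_1 = 2: 17/2
a_2 = 1: 25/3
a_3 = 3: 92/11
a_4 = 2: 209/25

209/25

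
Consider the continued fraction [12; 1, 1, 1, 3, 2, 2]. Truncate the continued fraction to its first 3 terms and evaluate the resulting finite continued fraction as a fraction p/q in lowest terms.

25/2

Start with 1.
1 + 1/(1/1) = 1 + 1/1 = 2/1
12 + 1/(2/1) = 12 + 1/2 = 25/2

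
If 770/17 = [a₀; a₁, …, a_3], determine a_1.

3

Run the Euclidean algorithm, recording each quotient:
770 ÷ 17 → quotient 45, remainder 5
17 ÷ 5 → quotient 3, remainder 2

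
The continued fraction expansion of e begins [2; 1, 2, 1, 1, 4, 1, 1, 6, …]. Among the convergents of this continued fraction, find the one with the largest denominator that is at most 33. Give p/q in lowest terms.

a_0 = 2: 2/1  (≤ bound)
a_1 = 1: 3/1  (≤ bound)
a_2 = 2: 8/3  (≤ bound)
a_3 = 1: 11/4  (≤ bound)
a_4 = 1: 19/7  (≤ bound)
a_5 = 4: 87/32  (≤ bound)
a_6 = 1: 106/39  (> 33, stop)

87/32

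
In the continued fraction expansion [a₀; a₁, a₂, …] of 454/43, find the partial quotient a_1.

⌊454/43⌋ = 10, remainder 24
⌊43/24⌋ = 1, remainder 19

1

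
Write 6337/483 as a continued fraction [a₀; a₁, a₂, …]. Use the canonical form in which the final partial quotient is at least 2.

[13; 8, 3, 19]

6337 = 13·483 + 58, so a_0 = 13
483 = 8·58 + 19, so a_1 = 8
58 = 3·19 + 1, so a_2 = 3
19 = 19·1 + 0, so a_3 = 19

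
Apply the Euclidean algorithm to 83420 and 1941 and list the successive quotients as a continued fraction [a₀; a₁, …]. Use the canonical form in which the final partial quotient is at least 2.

[42; 1, 44, 7, 6]

⌊83420/1941⌋ = 42, remainder 1898
⌊1941/1898⌋ = 1, remainder 43
⌊1898/43⌋ = 44, remainder 6
⌊43/6⌋ = 7, remainder 1
⌊6/1⌋ = 6, remainder 0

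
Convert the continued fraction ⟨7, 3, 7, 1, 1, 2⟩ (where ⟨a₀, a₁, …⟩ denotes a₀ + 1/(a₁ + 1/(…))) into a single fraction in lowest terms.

Work from the innermost term outward:
Start with 2.
1 + 1/(2/1) = 1 + 1/2 = 3/2
1 + 1/(3/2) = 1 + 2/3 = 5/3
7 + 1/(5/3) = 7 + 3/5 = 38/5
3 + 1/(38/5) = 3 + 5/38 = 119/38
7 + 1/(119/38) = 7 + 38/119 = 871/119

871/119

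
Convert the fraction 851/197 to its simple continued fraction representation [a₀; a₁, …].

⌊851/197⌋ = 4, remainder 63
⌊197/63⌋ = 3, remainder 8
⌊63/8⌋ = 7, remainder 7
⌊8/7⌋ = 1, remainder 1
⌊7/1⌋ = 7, remainder 0

[4; 3, 7, 1, 7]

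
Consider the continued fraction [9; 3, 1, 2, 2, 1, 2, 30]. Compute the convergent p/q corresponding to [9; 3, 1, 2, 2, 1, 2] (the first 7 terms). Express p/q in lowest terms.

a_0 = 9: 9/1
a_1 = 3: 28/3
a_2 = 1: 37/4
a_3 = 2: 102/11
a_4 = 2: 241/26
a_5 = 1: 343/37
a_6 = 2: 927/100

927/100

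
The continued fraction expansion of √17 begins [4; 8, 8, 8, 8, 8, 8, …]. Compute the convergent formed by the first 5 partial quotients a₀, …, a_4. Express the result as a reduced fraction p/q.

17684/4289

Start with 8.
8 + 1/(8/1) = 8 + 1/8 = 65/8
8 + 1/(65/8) = 8 + 8/65 = 528/65
8 + 1/(528/65) = 8 + 65/528 = 4289/528
4 + 1/(4289/528) = 4 + 528/4289 = 17684/4289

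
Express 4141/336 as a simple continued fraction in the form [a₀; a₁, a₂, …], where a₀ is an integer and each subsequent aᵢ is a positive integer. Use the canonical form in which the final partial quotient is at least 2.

[12; 3, 12, 9]

4141 ÷ 336 → quotient 12, remainder 109
336 ÷ 109 → quotient 3, remainder 9
109 ÷ 9 → quotient 12, remainder 1
9 ÷ 1 → quotient 9, remainder 0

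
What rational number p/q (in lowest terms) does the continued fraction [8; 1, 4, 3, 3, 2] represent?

1075/122

Start with 2.
3 + 1/(2/1) = 3 + 1/2 = 7/2
3 + 1/(7/2) = 3 + 2/7 = 23/7
4 + 1/(23/7) = 4 + 7/23 = 99/23
1 + 1/(99/23) = 1 + 23/99 = 122/99
8 + 1/(122/99) = 8 + 99/122 = 1075/122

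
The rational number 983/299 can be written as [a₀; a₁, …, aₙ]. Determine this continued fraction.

[3; 3, 2, 10, 4]

Apply division with remainder until the remainder is 0:
983 = 3·299 + 86, so a_0 = 3
299 = 3·86 + 41, so a_1 = 3
86 = 2·41 + 4, so a_2 = 2
41 = 10·4 + 1, so a_3 = 10
4 = 4·1 + 0, so a_4 = 4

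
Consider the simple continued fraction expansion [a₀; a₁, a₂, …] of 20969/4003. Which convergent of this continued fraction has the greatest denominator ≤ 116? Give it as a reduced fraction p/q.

110/21

a_0 = 5: 5/1  (≤ bound)
a_1 = 4: 21/4  (≤ bound)
a_2 = 5: 110/21  (≤ bound)
a_3 = 9: 1011/193  (> 116, stop)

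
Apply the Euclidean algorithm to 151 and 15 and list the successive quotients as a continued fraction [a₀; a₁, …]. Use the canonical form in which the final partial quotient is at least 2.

[10; 15]

151 ÷ 15 → quotient 10, remainder 1
15 ÷ 1 → quotient 15, remainder 0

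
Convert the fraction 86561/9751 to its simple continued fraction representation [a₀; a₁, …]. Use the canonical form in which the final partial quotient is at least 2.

86561 = 8·9751 + 8553, so a_0 = 8
9751 = 1·8553 + 1198, so a_1 = 1
8553 = 7·1198 + 167, so a_2 = 7
1198 = 7·167 + 29, so a_3 = 7
167 = 5·29 + 22, so a_4 = 5
29 = 1·22 + 7, so a_5 = 1
22 = 3·7 + 1, so a_6 = 3
7 = 7·1 + 0, so a_7 = 7

[8; 1, 7, 7, 5, 1, 3, 7]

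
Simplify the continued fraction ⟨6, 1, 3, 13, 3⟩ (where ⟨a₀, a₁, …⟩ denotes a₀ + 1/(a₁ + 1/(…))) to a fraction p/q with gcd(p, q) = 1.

a_0 = 6: 6/1
a_1 = 1: 7/1
a_2 = 3: 27/4
a_3 = 13: 358/53
a_4 = 3: 1101/163

1101/163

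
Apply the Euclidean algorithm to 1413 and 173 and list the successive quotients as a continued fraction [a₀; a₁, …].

Run the Euclidean algorithm, recording each quotient:
⌊1413/173⌋ = 8, remainder 29
⌊173/29⌋ = 5, remainder 28
⌊29/28⌋ = 1, remainder 1
⌊28/1⌋ = 28, remainder 0

[8; 5, 1, 28]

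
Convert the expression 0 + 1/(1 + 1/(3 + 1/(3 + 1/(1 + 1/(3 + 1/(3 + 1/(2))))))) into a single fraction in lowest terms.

Starting at the tail and folding back:
Start with 2.
3 + 1/(2/1) = 3 + 1/2 = 7/2
3 + 1/(7/2) = 3 + 2/7 = 23/7
1 + 1/(23/7) = 1 + 7/23 = 30/23
3 + 1/(30/23) = 3 + 23/30 = 113/30
3 + 1/(113/30) = 3 + 30/113 = 369/113
1 + 1/(369/113) = 1 + 113/369 = 482/369
0 + 1/(482/369) = 0 + 369/482 = 369/482

369/482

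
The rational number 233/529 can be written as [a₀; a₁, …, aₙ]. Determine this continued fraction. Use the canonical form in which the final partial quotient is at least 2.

⌊233/529⌋ = 0, remainder 233
⌊529/233⌋ = 2, remainder 63
⌊233/63⌋ = 3, remainder 44
⌊63/44⌋ = 1, remainder 19
⌊44/19⌋ = 2, remainder 6
⌊19/6⌋ = 3, remainder 1
⌊6/1⌋ = 6, remainder 0

[0; 2, 3, 1, 2, 3, 6]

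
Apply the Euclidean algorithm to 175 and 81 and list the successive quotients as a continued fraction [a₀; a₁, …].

[2; 6, 4, 3]

Repeatedly divide and take the remainder:
⌊175/81⌋ = 2, remainder 13
⌊81/13⌋ = 6, remainder 3
⌊13/3⌋ = 4, remainder 1
⌊3/1⌋ = 3, remainder 0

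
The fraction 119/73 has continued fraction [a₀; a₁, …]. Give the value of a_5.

Run the Euclidean algorithm, recording each quotient:
⌊119/73⌋ = 1, remainder 46
⌊73/46⌋ = 1, remainder 27
⌊46/27⌋ = 1, remainder 19
⌊27/19⌋ = 1, remainder 8
⌊19/8⌋ = 2, remainder 3
⌊8/3⌋ = 2, remainder 2

2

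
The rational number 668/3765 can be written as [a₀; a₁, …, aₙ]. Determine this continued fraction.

⌊668/3765⌋ = 0, remainder 668
⌊3765/668⌋ = 5, remainder 425
⌊668/425⌋ = 1, remainder 243
⌊425/243⌋ = 1, remainder 182
⌊243/182⌋ = 1, remainder 61
⌊182/61⌋ = 2, remainder 60
⌊61/60⌋ = 1, remainder 1
⌊60/1⌋ = 60, remainder 0

[0; 5, 1, 1, 1, 2, 1, 60]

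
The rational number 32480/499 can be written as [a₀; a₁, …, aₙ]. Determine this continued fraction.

[65; 11, 11, 4]

Apply division with remainder until the remainder is 0:
32480 ÷ 499 → quotient 65, remainder 45
499 ÷ 45 → quotient 11, remainder 4
45 ÷ 4 → quotient 11, remainder 1
4 ÷ 1 → quotient 4, remainder 0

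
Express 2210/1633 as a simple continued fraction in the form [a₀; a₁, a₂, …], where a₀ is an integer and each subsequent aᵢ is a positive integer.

Apply division with remainder until the remainder is 0:
2210 = 1·1633 + 577, so a_0 = 1
1633 = 2·577 + 479, so a_1 = 2
577 = 1·479 + 98, so a_2 = 1
479 = 4·98 + 87, so a_3 = 4
98 = 1·87 + 11, so a_4 = 1
87 = 7·11 + 10, so a_5 = 7
11 = 1·10 + 1, so a_6 = 1
10 = 10·1 + 0, so a_7 = 10

[1; 2, 1, 4, 1, 7, 1, 10]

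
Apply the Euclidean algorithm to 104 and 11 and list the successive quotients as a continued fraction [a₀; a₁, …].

Apply division with remainder until the remainder is 0:
104 ÷ 11 → quotient 9, remainder 5
11 ÷ 5 → quotient 2, remainder 1
5 ÷ 1 → quotient 5, remainder 0

[9; 2, 5]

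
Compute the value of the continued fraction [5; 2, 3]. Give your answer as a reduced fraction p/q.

38/7

Start with 3.
2 + 1/(3/1) = 2 + 1/3 = 7/3
5 + 1/(7/3) = 5 + 3/7 = 38/7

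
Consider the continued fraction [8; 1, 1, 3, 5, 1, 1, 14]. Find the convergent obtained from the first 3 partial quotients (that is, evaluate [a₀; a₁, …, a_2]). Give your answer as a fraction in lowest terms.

17/2

Build up convergents one term at a time:
a_0 = 8: 8/1
a_1 = 1: 9/1
a_2 = 1: 17/2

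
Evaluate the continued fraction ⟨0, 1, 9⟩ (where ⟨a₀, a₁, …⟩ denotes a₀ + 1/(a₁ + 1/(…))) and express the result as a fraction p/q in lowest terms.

Start with 9.
1 + 1/(9/1) = 1 + 1/9 = 10/9
0 + 1/(10/9) = 0 + 9/10 = 9/10

9/10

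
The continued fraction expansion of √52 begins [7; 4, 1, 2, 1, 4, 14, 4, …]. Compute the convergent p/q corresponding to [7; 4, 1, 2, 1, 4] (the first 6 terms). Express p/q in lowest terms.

Use the convergent recurrence hₖ = aₖ·hₖ₋₁ + hₖ₋₂ (and likewise for the denominators kₖ):
a_0 = 7: 7/1
a_1 = 4: 29/4
a_2 = 1: 36/5
a_3 = 2: 101/14
a_4 = 1: 137/19
a_5 = 4: 649/90

649/90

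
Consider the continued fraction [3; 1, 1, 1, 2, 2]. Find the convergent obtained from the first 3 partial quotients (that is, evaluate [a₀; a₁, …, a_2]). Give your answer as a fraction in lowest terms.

Starting at the tail and folding back:
Start with 1.
1 + 1/(1/1) = 1 + 1/1 = 2/1
3 + 1/(2/1) = 3 + 1/2 = 7/2

7/2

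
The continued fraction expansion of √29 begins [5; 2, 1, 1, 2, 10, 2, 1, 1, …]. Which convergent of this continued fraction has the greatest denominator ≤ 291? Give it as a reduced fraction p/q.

List convergents until the denominator exceeds the bound:
a_0 = 5: 5/1  (≤ bound)
a_1 = 2: 11/2  (≤ bound)
a_2 = 1: 16/3  (≤ bound)
a_3 = 1: 27/5  (≤ bound)
a_4 = 2: 70/13  (≤ bound)
a_5 = 10: 727/135  (≤ bound)
a_6 = 2: 1524/283  (≤ bound)
a_7 = 1: 2251/418  (> 291, stop)

1524/283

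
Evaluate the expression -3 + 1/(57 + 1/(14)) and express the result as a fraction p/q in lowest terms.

-2383/799

a_0 = -3: -3/1
a_1 = 57: -170/57
a_2 = 14: -2383/799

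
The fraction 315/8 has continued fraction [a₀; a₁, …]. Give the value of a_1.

Run the Euclidean algorithm, recording each quotient:
315 ÷ 8 → quotient 39, remainder 3
8 ÷ 3 → quotient 2, remainder 2

2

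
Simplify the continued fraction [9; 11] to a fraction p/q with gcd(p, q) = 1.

Use the convergent recurrence hₖ = aₖ·hₖ₋₁ + hₖ₋₂ (and likewise for the denominators kₖ):
a_0 = 9: 9/1
a_1 = 11: 100/11

100/11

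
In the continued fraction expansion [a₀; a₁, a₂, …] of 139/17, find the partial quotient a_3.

139 ÷ 17 → quotient 8, remainder 3
17 ÷ 3 → quotient 5, remainder 2
3 ÷ 2 → quotient 1, remainder 1
2 ÷ 1 → quotient 2, remainder 0

2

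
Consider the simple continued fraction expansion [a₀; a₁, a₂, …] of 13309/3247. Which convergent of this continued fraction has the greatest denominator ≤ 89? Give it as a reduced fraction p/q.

332/81

List convergents until the denominator exceeds the bound:
a_0 = 4: 4/1  (≤ bound)
a_1 = 10: 41/10  (≤ bound)
a_2 = 8: 332/81  (≤ bound)
a_3 = 1: 373/91  (> 89, stop)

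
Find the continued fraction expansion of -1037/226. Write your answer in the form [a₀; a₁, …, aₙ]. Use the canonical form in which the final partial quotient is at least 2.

[-5; 2, 2, 3, 13]

Repeatedly divide and take the remainder:
-1037 ÷ 226 → quotient -5, remainder 93
226 ÷ 93 → quotient 2, remainder 40
93 ÷ 40 → quotient 2, remainder 13
40 ÷ 13 → quotient 3, remainder 1
13 ÷ 1 → quotient 13, remainder 0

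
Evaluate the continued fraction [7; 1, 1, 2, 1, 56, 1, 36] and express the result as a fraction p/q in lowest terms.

Start with 36.
1 + 1/(36/1) = 1 + 1/36 = 37/36
56 + 1/(37/36) = 56 + 36/37 = 2108/37
1 + 1/(2108/37) = 1 + 37/2108 = 2145/2108
2 + 1/(2145/2108) = 2 + 2108/2145 = 6398/2145
1 + 1/(6398/2145) = 1 + 2145/6398 = 8543/6398
1 + 1/(8543/6398) = 1 + 6398/8543 = 14941/8543
7 + 1/(14941/8543) = 7 + 8543/14941 = 113130/14941

113130/14941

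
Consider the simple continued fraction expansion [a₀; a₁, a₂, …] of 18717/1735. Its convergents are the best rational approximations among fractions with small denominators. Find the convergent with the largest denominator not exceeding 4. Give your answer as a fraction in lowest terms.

List convergents until the denominator exceeds the bound:
a_0 = 10: 10/1  (≤ bound)
a_1 = 1: 11/1  (≤ bound)
a_2 = 3: 43/4  (≤ bound)
a_3 = 1: 54/5  (> 4, stop)

43/4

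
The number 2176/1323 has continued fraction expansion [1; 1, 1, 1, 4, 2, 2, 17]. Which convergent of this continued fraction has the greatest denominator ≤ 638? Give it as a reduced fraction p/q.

125/76

List convergents until the denominator exceeds the bound:
a_0 = 1: 1/1  (≤ bound)
a_1 = 1: 2/1  (≤ bound)
a_2 = 1: 3/2  (≤ bound)
a_3 = 1: 5/3  (≤ bound)
a_4 = 4: 23/14  (≤ bound)
a_5 = 2: 51/31  (≤ bound)
a_6 = 2: 125/76  (≤ bound)
a_7 = 17: 2176/1323  (> 638, stop)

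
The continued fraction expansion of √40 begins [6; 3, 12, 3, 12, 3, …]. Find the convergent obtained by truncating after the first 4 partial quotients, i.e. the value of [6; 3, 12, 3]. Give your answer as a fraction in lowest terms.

721/114

Start with 3.
12 + 1/(3/1) = 12 + 1/3 = 37/3
3 + 1/(37/3) = 3 + 3/37 = 114/37
6 + 1/(114/37) = 6 + 37/114 = 721/114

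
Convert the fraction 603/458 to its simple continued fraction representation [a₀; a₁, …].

[1; 3, 6, 3, 3, 2]

Repeatedly divide and take the remainder:
603 = 1·458 + 145, so a_0 = 1
458 = 3·145 + 23, so a_1 = 3
145 = 6·23 + 7, so a_2 = 6
23 = 3·7 + 2, so a_3 = 3
7 = 3·2 + 1, so a_4 = 3
2 = 2·1 + 0, so a_5 = 2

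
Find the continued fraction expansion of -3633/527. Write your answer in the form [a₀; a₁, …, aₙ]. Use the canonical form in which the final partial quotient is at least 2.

-3633 ÷ 527 → quotient -7, remainder 56
527 ÷ 56 → quotient 9, remainder 23
56 ÷ 23 → quotient 2, remainder 10
23 ÷ 10 → quotient 2, remainder 3
10 ÷ 3 → quotient 3, remainder 1
3 ÷ 1 → quotient 3, remainder 0

[-7; 9, 2, 2, 3, 3]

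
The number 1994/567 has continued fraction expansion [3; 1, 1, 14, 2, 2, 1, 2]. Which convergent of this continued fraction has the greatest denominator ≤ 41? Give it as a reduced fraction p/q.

a_0 = 3: 3/1  (≤ bound)
a_1 = 1: 4/1  (≤ bound)
a_2 = 1: 7/2  (≤ bound)
a_3 = 14: 102/29  (≤ bound)
a_4 = 2: 211/60  (> 41, stop)

102/29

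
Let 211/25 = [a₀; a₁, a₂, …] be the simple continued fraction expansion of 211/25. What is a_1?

2

Apply division with remainder until the remainder is 0:
211 ÷ 25 → quotient 8, remainder 11
25 ÷ 11 → quotient 2, remainder 3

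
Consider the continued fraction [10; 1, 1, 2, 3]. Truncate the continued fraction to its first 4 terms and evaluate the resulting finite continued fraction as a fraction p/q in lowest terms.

Use the convergent recurrence hₖ = aₖ·hₖ₋₁ + hₖ₋₂ (and likewise for the denominators kₖ):
a_0 = 10: 10/1
a_1 = 1: 11/1
a_2 = 1: 21/2
a_3 = 2: 53/5

53/5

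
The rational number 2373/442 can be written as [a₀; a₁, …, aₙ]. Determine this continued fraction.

[5; 2, 1, 2, 2, 7, 3]

⌊2373/442⌋ = 5, remainder 163
⌊442/163⌋ = 2, remainder 116
⌊163/116⌋ = 1, remainder 47
⌊116/47⌋ = 2, remainder 22
⌊47/22⌋ = 2, remainder 3
⌊22/3⌋ = 7, remainder 1
⌊3/1⌋ = 3, remainder 0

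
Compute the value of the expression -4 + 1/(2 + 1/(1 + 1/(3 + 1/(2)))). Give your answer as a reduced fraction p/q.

-91/25

Starting at the tail and folding back:
Start with 2.
3 + 1/(2/1) = 3 + 1/2 = 7/2
1 + 1/(7/2) = 1 + 2/7 = 9/7
2 + 1/(9/7) = 2 + 7/9 = 25/9
-4 + 1/(25/9) = -4 + 9/25 = -91/25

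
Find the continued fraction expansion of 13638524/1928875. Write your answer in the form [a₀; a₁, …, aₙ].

[7; 14, 7, 14, 55, 25]

13638524 = 7·1928875 + 136399, so a_0 = 7
1928875 = 14·136399 + 19289, so a_1 = 14
136399 = 7·19289 + 1376, so a_2 = 7
19289 = 14·1376 + 25, so a_3 = 14
1376 = 55·25 + 1, so a_4 = 55
25 = 25·1 + 0, so a_5 = 25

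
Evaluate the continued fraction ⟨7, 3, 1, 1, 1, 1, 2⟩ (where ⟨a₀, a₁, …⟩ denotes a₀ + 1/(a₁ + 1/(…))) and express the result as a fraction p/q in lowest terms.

Collapse the nested fraction from the inside out:
Start with 2.
1 + 1/(2/1) = 1 + 1/2 = 3/2
1 + 1/(3/2) = 1 + 2/3 = 5/3
1 + 1/(5/3) = 1 + 3/5 = 8/5
1 + 1/(8/5) = 1 + 5/8 = 13/8
3 + 1/(13/8) = 3 + 8/13 = 47/13
7 + 1/(47/13) = 7 + 13/47 = 342/47

342/47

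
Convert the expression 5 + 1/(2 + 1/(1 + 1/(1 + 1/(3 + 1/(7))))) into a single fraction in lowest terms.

706/131

Build up convergents one term at a time:
a_0 = 5: 5/1
a_1 = 2: 11/2
a_2 = 1: 16/3
a_3 = 1: 27/5
a_4 = 3: 97/18
a_5 = 7: 706/131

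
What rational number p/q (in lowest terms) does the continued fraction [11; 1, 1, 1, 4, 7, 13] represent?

a_0 = 11: 11/1
a_1 = 1: 12/1
a_2 = 1: 23/2
a_3 = 1: 35/3
a_4 = 4: 163/14
a_5 = 7: 1176/101
a_6 = 13: 15451/1327

15451/1327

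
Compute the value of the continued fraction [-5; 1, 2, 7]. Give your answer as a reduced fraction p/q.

-95/22

a_0 = -5: -5/1
a_1 = 1: -4/1
a_2 = 2: -13/3
a_3 = 7: -95/22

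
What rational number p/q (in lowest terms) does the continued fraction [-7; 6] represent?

Use the convergent recurrence hₖ = aₖ·hₖ₋₁ + hₖ₋₂ (and likewise for the denominators kₖ):
a_0 = -7: -7/1
a_1 = 6: -41/6

-41/6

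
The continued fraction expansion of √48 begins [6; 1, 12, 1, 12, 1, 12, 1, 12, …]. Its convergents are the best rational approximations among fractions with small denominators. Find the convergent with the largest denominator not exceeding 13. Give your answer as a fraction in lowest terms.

90/13

List convergents until the denominator exceeds the bound:
a_0 = 6: 6/1  (≤ bound)
a_1 = 1: 7/1  (≤ bound)
a_2 = 12: 90/13  (≤ bound)
a_3 = 1: 97/14  (> 13, stop)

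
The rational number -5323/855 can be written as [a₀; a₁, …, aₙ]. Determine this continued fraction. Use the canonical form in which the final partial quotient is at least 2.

-5323 = -7·855 + 662, so a_0 = -7
855 = 1·662 + 193, so a_1 = 1
662 = 3·193 + 83, so a_2 = 3
193 = 2·83 + 27, so a_3 = 2
83 = 3·27 + 2, so a_4 = 3
27 = 13·2 + 1, so a_5 = 13
2 = 2·1 + 0, so a_6 = 2

[-7; 1, 3, 2, 3, 13, 2]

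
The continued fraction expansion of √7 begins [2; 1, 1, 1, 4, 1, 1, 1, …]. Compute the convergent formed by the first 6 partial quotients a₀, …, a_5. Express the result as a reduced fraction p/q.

45/17

Use the convergent recurrence hₖ = aₖ·hₖ₋₁ + hₖ₋₂ (and likewise for the denominators kₖ):
a_0 = 2: 2/1
a_1 = 1: 3/1
a_2 = 1: 5/2
a_3 = 1: 8/3
a_4 = 4: 37/14
a_5 = 1: 45/17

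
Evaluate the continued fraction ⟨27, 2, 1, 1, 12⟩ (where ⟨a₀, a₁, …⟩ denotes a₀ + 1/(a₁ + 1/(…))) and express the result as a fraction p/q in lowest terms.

1726/63

Start with 12.
1 + 1/(12/1) = 1 + 1/12 = 13/12
1 + 1/(13/12) = 1 + 12/13 = 25/13
2 + 1/(25/13) = 2 + 13/25 = 63/25
27 + 1/(63/25) = 27 + 25/63 = 1726/63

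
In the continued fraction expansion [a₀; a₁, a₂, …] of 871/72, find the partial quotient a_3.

871 = 12·72 + 7, so a_0 = 12
72 = 10·7 + 2, so a_1 = 10
7 = 3·2 + 1, so a_2 = 3
2 = 2·1 + 0, so a_3 = 2

2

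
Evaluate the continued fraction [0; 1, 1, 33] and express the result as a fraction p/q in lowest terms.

Start with 33.
1 + 1/(33/1) = 1 + 1/33 = 34/33
1 + 1/(34/33) = 1 + 33/34 = 67/34
0 + 1/(67/34) = 0 + 34/67 = 34/67

34/67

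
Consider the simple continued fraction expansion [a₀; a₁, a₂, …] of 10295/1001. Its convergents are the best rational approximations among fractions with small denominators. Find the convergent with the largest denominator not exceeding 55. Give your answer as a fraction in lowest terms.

a_0 = 10: 10/1  (≤ bound)
a_1 = 3: 31/3  (≤ bound)
a_2 = 1: 41/4  (≤ bound)
a_3 = 1: 72/7  (≤ bound)
a_4 = 19: 1409/137  (> 55, stop)

72/7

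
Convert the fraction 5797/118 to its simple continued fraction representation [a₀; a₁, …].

Run the Euclidean algorithm, recording each quotient:
⌊5797/118⌋ = 49, remainder 15
⌊118/15⌋ = 7, remainder 13
⌊15/13⌋ = 1, remainder 2
⌊13/2⌋ = 6, remainder 1
⌊2/1⌋ = 2, remainder 0

[49; 7, 1, 6, 2]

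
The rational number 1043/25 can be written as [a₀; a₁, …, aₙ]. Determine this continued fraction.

1043 ÷ 25 → quotient 41, remainder 18
25 ÷ 18 → quotient 1, remainder 7
18 ÷ 7 → quotient 2, remainder 4
7 ÷ 4 → quotient 1, remainder 3
4 ÷ 3 → quotient 1, remainder 1
3 ÷ 1 → quotient 3, remainder 0

[41; 1, 2, 1, 1, 3]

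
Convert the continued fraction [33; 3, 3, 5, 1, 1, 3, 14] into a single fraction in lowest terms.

Starting at the tail and folding back:
Start with 14.
3 + 1/(14/1) = 3 + 1/14 = 43/14
1 + 1/(43/14) = 1 + 14/43 = 57/43
1 + 1/(57/43) = 1 + 43/57 = 100/57
5 + 1/(100/57) = 5 + 57/100 = 557/100
3 + 1/(557/100) = 3 + 100/557 = 1771/557
3 + 1/(1771/557) = 3 + 557/1771 = 5870/1771
33 + 1/(5870/1771) = 33 + 1771/5870 = 195481/5870

195481/5870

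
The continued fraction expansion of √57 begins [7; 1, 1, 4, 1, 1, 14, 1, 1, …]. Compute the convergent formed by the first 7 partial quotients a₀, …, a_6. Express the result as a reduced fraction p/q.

2197/291

Starting at the tail and folding back:
Start with 14.
1 + 1/(14/1) = 1 + 1/14 = 15/14
1 + 1/(15/14) = 1 + 14/15 = 29/15
4 + 1/(29/15) = 4 + 15/29 = 131/29
1 + 1/(131/29) = 1 + 29/131 = 160/131
1 + 1/(160/131) = 1 + 131/160 = 291/160
7 + 1/(291/160) = 7 + 160/291 = 2197/291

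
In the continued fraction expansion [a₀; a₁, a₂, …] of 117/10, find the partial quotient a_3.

3

Repeatedly divide and take the remainder:
⌊117/10⌋ = 11, remainder 7
⌊10/7⌋ = 1, remainder 3
⌊7/3⌋ = 2, remainder 1
⌊3/1⌋ = 3, remainder 0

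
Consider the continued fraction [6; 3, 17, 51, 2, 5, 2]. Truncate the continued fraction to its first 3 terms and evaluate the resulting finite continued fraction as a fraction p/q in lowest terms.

329/52

Starting at the tail and folding back:
Start with 17.
3 + 1/(17/1) = 3 + 1/17 = 52/17
6 + 1/(52/17) = 6 + 17/52 = 329/52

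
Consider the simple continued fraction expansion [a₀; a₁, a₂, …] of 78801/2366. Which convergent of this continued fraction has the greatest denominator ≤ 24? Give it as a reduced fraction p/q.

a_0 = 33: 33/1  (≤ bound)
a_1 = 3: 100/3  (≤ bound)
a_2 = 3: 333/10  (≤ bound)
a_3 = 1: 433/13  (≤ bound)
a_4 = 2: 1199/36  (> 24, stop)

433/13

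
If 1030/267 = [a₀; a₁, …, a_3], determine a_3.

Repeatedly divide and take the remainder:
⌊1030/267⌋ = 3, remainder 229
⌊267/229⌋ = 1, remainder 38
⌊229/38⌋ = 6, remainder 1
⌊38/1⌋ = 38, remainder 0

38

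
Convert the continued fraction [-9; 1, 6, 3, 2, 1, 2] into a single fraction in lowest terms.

-1603/197

a_0 = -9: -9/1
a_1 = 1: -8/1
a_2 = 6: -57/7
a_3 = 3: -179/22
a_4 = 2: -415/51
a_5 = 1: -594/73
a_6 = 2: -1603/197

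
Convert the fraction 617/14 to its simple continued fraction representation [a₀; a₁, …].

617 ÷ 14 → quotient 44, remainder 1
14 ÷ 1 → quotient 14, remainder 0

[44; 14]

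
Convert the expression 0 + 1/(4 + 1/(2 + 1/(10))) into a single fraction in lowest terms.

21/94

a_0 = 0: 0/1
a_1 = 4: 1/4
a_2 = 2: 2/9
a_3 = 10: 21/94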